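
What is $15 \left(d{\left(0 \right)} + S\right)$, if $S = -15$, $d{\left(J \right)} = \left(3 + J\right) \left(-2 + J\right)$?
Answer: $-315$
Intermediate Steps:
$d{\left(J \right)} = \left(-2 + J\right) \left(3 + J\right)$
$15 \left(d{\left(0 \right)} + S\right) = 15 \left(\left(-6 + 0 + 0^{2}\right) - 15\right) = 15 \left(\left(-6 + 0 + 0\right) - 15\right) = 15 \left(-6 - 15\right) = 15 \left(-21\right) = -315$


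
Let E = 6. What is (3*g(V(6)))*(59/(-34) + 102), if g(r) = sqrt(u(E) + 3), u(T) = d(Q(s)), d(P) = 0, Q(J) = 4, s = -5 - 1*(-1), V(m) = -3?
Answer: 10227*sqrt(3)/34 ≈ 520.99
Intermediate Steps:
s = -4 (s = -5 + 1 = -4)
u(T) = 0
g(r) = sqrt(3) (g(r) = sqrt(0 + 3) = sqrt(3))
(3*g(V(6)))*(59/(-34) + 102) = (3*sqrt(3))*(59/(-34) + 102) = (3*sqrt(3))*(59*(-1/34) + 102) = (3*sqrt(3))*(-59/34 + 102) = (3*sqrt(3))*(3409/34) = 10227*sqrt(3)/34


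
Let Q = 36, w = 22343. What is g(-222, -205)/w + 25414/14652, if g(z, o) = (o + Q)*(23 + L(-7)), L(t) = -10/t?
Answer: 1775673433/1145793726 ≈ 1.5497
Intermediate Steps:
g(z, o) = 6156/7 + 171*o/7 (g(z, o) = (o + 36)*(23 - 10/(-7)) = (36 + o)*(23 - 10*(-1/7)) = (36 + o)*(23 + 10/7) = (36 + o)*(171/7) = 6156/7 + 171*o/7)
g(-222, -205)/w + 25414/14652 = (6156/7 + (171/7)*(-205))/22343 + 25414/14652 = (6156/7 - 35055/7)*(1/22343) + 25414*(1/14652) = -28899/7*1/22343 + 12707/7326 = -28899/156401 + 12707/7326 = 1775673433/1145793726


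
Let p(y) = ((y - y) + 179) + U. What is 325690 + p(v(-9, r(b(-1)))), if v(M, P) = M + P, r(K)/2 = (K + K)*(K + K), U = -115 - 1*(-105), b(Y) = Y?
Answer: 325859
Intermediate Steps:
U = -10 (U = -115 + 105 = -10)
r(K) = 8*K**2 (r(K) = 2*((K + K)*(K + K)) = 2*((2*K)*(2*K)) = 2*(4*K**2) = 8*K**2)
p(y) = 169 (p(y) = ((y - y) + 179) - 10 = (0 + 179) - 10 = 179 - 10 = 169)
325690 + p(v(-9, r(b(-1)))) = 325690 + 169 = 325859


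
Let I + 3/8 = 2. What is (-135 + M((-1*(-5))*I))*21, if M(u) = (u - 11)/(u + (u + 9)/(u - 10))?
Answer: -335790/121 ≈ -2775.1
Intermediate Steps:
I = 13/8 (I = -3/8 + 2 = 13/8 ≈ 1.6250)
M(u) = (-11 + u)/(u + (9 + u)/(-10 + u))
(-135 + M((-1*(-5))*I))*21 = (-135 + (110 + (-1*(-5)*(13/8))² - 21*(-1*(-5))*13/8)/(9 + (-1*(-5)*(13/8))² - 9*(-1*(-5))*13/8))*21 = (-135 + (110 + (5*(13/8))² - 105*13/8)/(9 + (5*(13/8))² - 45*13/8))*21 = (-135 + (110 + (65/8)² - 21*65/8)/(9 + (65/8)² - 9*65/8))*21 = (-135 + (110 + 4225/64 - 1365/8)/(9 + 4225/64 - 585/8))*21 = (-135 + (345/64)/(121/64))*21 = (-135 + (64/121)*(345/64))*21 = (-135 + 345/121)*21 = -15990/121*21 = -335790/121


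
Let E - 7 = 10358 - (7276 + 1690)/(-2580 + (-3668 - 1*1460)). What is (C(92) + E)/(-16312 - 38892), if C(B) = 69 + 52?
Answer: -40417527/212756216 ≈ -0.18997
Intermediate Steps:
C(B) = 121
E = 39951193/3854 (E = 7 + (10358 - (7276 + 1690)/(-2580 + (-3668 - 1*1460))) = 7 + (10358 - 8966/(-2580 + (-3668 - 1460))) = 7 + (10358 - 8966/(-2580 - 5128)) = 7 + (10358 - 8966/(-7708)) = 7 + (10358 - 8966*(-1)/7708) = 7 + (10358 - 1*(-4483/3854)) = 7 + (10358 + 4483/3854) = 7 + 39924215/3854 = 39951193/3854 ≈ 10366.)
(C(92) + E)/(-16312 - 38892) = (121 + 39951193/3854)/(-16312 - 38892) = (40417527/3854)/(-55204) = (40417527/3854)*(-1/55204) = -40417527/212756216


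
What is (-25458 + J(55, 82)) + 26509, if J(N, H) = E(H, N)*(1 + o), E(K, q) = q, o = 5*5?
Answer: 2481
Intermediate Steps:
o = 25
J(N, H) = 26*N (J(N, H) = N*(1 + 25) = N*26 = 26*N)
(-25458 + J(55, 82)) + 26509 = (-25458 + 26*55) + 26509 = (-25458 + 1430) + 26509 = -24028 + 26509 = 2481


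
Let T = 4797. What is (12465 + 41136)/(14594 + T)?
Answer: 53601/19391 ≈ 2.7642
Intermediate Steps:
(12465 + 41136)/(14594 + T) = (12465 + 41136)/(14594 + 4797) = 53601/19391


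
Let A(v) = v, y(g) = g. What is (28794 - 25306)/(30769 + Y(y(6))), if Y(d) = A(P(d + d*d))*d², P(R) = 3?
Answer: 3488/30877 ≈ 0.11296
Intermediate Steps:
Y(d) = 3*d²
(28794 - 25306)/(30769 + Y(y(6))) = (28794 - 25306)/(30769 + 3*6²) = 3488/(30769 + 3*36) = 3488/(30769 + 108) = 3488/30877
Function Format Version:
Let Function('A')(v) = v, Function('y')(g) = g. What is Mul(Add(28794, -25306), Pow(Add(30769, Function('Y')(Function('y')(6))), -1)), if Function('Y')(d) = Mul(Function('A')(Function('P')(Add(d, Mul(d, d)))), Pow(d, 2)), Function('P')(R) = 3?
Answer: Rational(3488, 30877) ≈ 0.11296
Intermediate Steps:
Function('Y')(d) = Mul(3, Pow(d, 2))
Mul(Add(28794, -25306), Pow(Add(30769, Function('Y')(Function('y')(6))), -1)) = Mul(Add(28794, -25306), Pow(Add(30769, Mul(3, Pow(6, 2))), -1)) = Mul(3488, Pow(Add(30769, Mul(3, 36)), -1)) = Mul(3488, Pow(Add(30769, 108), -1)) = Mul(3488, Pow(30877, -1)) = Mul(3488, Rational(1, 30877)) = Rational(3488, 30877)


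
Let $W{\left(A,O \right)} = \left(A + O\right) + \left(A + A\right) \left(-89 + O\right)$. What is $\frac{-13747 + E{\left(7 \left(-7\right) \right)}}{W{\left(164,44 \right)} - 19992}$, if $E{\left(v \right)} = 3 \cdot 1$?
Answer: $\frac{859}{2159} \approx 0.39787$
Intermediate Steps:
$W{\left(A,O \right)} = A + O + 2 A \left(-89 + O\right)$ ($W{\left(A,O \right)} = \left(A + O\right) + 2 A \left(-89 + O\right) = A + O + 2 A \left(-89 + O\right)$)
$E{\left(v \right)} = 3$
$\frac{-13747 + E{\left(7 \left(-7\right) \right)}}{W{\left(164,44 \right)} - 19992} = \frac{-13747 + 3}{\left(44 - 29028 + 2 \cdot 164 \cdot 44\right) - 19992} = - \frac{13744}{\left(44 - 29028 + 14432\right) - 19992} = - \frac{13744}{-14552 - 19992} = - \frac{13744}{-34544} = \left(-13744\right) \left(- \frac{1}{34544}\right) = \frac{859}{2159}$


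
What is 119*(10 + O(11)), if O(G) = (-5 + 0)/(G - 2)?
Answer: 10115/9 ≈ 1123.9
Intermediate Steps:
O(G) = -5/(-2 + G)
119*(10 + O(11)) = 119*(10 - 5/(-2 + 11)) = 119*(10 - 5/9) = 119*(85/9) = 10115/9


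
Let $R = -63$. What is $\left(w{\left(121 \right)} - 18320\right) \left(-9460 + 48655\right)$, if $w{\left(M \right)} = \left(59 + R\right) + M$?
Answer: $-713466585$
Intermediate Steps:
$w{\left(M \right)} = -4 + M$ ($w{\left(M \right)} = \left(59 - 63\right) + M = -4 + M$)
$\left(w{\left(121 \right)} - 18320\right) \left(-9460 + 48655\right) = \left(\left(-4 + 121\right) - 18320\right) \left(-9460 + 48655\right) = \left(117 - 18320\right) 39195 = \left(-18203\right) 39195 = -713466585$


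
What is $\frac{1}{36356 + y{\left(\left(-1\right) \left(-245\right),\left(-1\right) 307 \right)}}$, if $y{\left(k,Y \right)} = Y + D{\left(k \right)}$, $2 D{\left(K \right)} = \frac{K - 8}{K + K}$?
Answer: $\frac{980}{35328257} \approx 2.774 \cdot 10^{-5}$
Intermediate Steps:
$D{\left(K \right)} = \frac{-8 + K}{4 K}$ ($D{\left(K \right)} = \frac{\left(K - 8\right) \frac{1}{K + K}}{2} = \frac{\left(-8 + K\right) \frac{1}{2 K}}{2} = \frac{\frac{1}{2} \frac{1}{K} \left(-8 + K\right)}{2} = \frac{-8 + K}{4 K}$)
$y{\left(k,Y \right)} = Y + \frac{-8 + k}{4 k}$
$\frac{1}{36356 + y{\left(\left(-1\right) \left(-245\right),\left(-1\right) 307 \right)}} = \frac{1}{36356 - \left(\frac{1227}{4} + \frac{2}{245}\right)} = \frac{1}{36356 - \frac{300623}{980}} = \frac{1}{\frac{35328257}{980}} = \frac{980}{35328257}$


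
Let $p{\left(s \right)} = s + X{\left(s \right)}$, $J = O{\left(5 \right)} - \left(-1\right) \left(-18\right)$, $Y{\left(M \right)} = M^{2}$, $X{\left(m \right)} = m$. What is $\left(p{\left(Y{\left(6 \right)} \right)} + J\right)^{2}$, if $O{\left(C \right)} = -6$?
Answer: $2304$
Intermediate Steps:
$J = -24$ ($J = -6 - \left(-1\right) \left(-18\right) = -6 - 18 = -24$)
$p{\left(s \right)} = 2 s$ ($p{\left(s \right)} = s + s = 2 s$)
$\left(p{\left(Y{\left(6 \right)} \right)} + J\right)^{2} = \left(2 \cdot 6^{2} - 24\right)^{2} = \left(2 \cdot 36 - 24\right)^{2} = \left(72 - 24\right)^{2} = 48^{2} = 2304$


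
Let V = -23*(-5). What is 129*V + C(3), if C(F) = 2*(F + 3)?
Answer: 14847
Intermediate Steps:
V = 115
C(F) = 6 + 2*F (C(F) = 2*(3 + F) = 6 + 2*F)
129*V + C(3) = 129*115 + (6 + 2*3) = 14835 + (6 + 6) = 14835 + 12 = 14847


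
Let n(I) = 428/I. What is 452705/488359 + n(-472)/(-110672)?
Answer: 5912060850093/6377624735264 ≈ 0.92700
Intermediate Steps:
452705/488359 + n(-472)/(-110672) = 452705/488359 + (428/(-472))/(-110672) = 452705*(1/488359) + (428*(-1/472))*(-1/110672) = 452705/488359 - 107/118*(-1/110672) = 452705/488359 + 107/13059296 = 5912060850093/6377624735264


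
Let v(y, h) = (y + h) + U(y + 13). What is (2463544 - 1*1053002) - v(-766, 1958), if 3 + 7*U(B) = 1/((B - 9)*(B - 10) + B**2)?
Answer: 11329634206994/8038905 ≈ 1.4094e+6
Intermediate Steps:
U(B) = -3/7 + 1/(7*(B**2 + (-10 + B)*(-9 + B))) (U(B) = -3/7 + 1/(7*((B - 9)*(B - 10) + B**2)) = -3/7 + 1/(7*((-9 + B)*(-10 + B) + B**2)) = -3/7 + 1/(7*((-10 + B)*(-9 + B) + B**2)) = -3/7 + 1/(7*(B**2 + (-10 + B)*(-9 + B))))
v(y, h) = h + y + (472 - 6*(13 + y)**2 + 57*y)/(7*(-157 - 19*y + 2*(13 + y)**2)) (v(y, h) = (y + h) + (-269 - 6*(y + 13)**2 + 57*(y + 13))/(7*(90 - 19*(y + 13) + 2*(y + 13)**2)) = (h + y) + (-269 - 6*(13 + y)**2 + 57*(13 + y))/(7*(90 - 19*(13 + y) + 2*(13 + y)**2)) = (h + y) + (-269 - 6*(13 + y)**2 + (741 + 57*y))/(7*(90 + (-247 - 19*y) + 2*(13 + y)**2)) = (h + y) + (472 - 6*(13 + y)**2 + 57*y)/(7*(-157 - 19*y + 2*(13 + y)**2)) = h + y + (472 - 6*(13 + y)**2 + 57*y)/(7*(-157 - 19*y + 2*(13 + y)**2)))
(2463544 - 1*1053002) - v(-766, 1958) = (2463544 - 1*1053002) - (472 - 6*(13 - 766)**2 + 57*(-766) + 7*(1958 - 766)*(-157 - 19*(-766) + 2*(13 - 766)**2))/(7*(-157 - 19*(-766) + 2*(13 - 766)**2)) = (2463544 - 1053002) - (472 - 6*(-753)**2 - 43662 + 7*1192*(-157 + 14554 + 2*(-753)**2))/(7*(-157 + 14554 + 2*(-753)**2)) = 1410542 - (472 - 6*567009 - 43662 + 7*1192*(-157 + 14554 + 2*567009))/(7*(-157 + 14554 + 2*567009)) = 1410542 - (472 - 3402054 - 43662 + 7*1192*(-157 + 14554 + 1134018))/(7*(-157 + 14554 + 1134018)) = 1410542 - (472 - 3402054 - 43662 + 7*1192*1148415)/(7*1148415) = 1410542 - (472 - 3402054 - 43662 + 9582374760)/(7*1148415) = 1410542 - 9578929516/(7*1148415) = 1410542 - 1*9578929516/8038905 = 1410542 - 9578929516/8038905 = 11329634206994/8038905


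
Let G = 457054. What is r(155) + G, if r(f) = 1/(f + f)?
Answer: 141686741/310 ≈ 4.5705e+5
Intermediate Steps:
r(f) = 1/(2*f)
r(155) + G = (1/2)/155 + 457054 = (1/2)*(1/155) + 457054 = 1/310 + 457054 = 141686741/310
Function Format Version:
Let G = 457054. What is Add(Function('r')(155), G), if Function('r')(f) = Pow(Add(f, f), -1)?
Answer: Rational(141686741, 310) ≈ 4.5705e+5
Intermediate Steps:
Function('r')(f) = Mul(Rational(1, 2), Pow(f, -1)) (Function('r')(f) = Pow(Mul(2, f), -1) = Mul(Rational(1, 2), Pow(f, -1)))
Add(Function('r')(155), G) = Add(Mul(Rational(1, 2), Pow(155, -1)), 457054) = Add(Mul(Rational(1, 2), Rational(1, 155)), 457054) = Add(Rational(1, 310), 457054) = Rational(141686741, 310)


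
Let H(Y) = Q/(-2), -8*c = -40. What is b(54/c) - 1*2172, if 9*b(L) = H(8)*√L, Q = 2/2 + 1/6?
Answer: -2172 - 7*√30/180 ≈ -2172.2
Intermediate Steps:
c = 5 (c = -⅛*(-40) = 5)
Q = 7/6 (Q = 2*(½) + 1*(⅙) = 1 + ⅙ = 7/6 ≈ 1.1667)
H(Y) = -7/12 (H(Y) = (7/6)/(-2) = (7/6)*(-½) = -7/12)
b(L) = -7*√L/108 (b(L) = (-7*√L/12)/9 = -7*√L/108)
b(54/c) - 1*2172 = -7*3*√30/5/108 - 1*2172 = -7*3*√30/5/108 - 2172 = -7*√30/180 - 2172 = -2172 - 7*√30/180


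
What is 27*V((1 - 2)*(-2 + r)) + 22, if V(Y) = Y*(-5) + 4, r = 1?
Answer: -5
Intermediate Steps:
V(Y) = 4 - 5*Y (V(Y) = -5*Y + 4 = 4 - 5*Y)
27*V((1 - 2)*(-2 + r)) + 22 = 27*(4 - 5*(1 - 2)*(-2 + 1)) + 22 = 27*(4 - (-5)*(-1)) + 22 = 27*(4 - 5*1) + 22 = 27*(4 - 5) + 22 = 27*(-1) + 22 = -27 + 22 = -5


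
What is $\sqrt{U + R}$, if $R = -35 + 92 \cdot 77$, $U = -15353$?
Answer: $4 i \sqrt{519} \approx 91.126 i$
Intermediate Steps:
$R = 7049$ ($R = -35 + 7084 = 7049$)
$\sqrt{U + R} = \sqrt{-15353 + 7049} = \sqrt{-8304} = 4 i \sqrt{519}$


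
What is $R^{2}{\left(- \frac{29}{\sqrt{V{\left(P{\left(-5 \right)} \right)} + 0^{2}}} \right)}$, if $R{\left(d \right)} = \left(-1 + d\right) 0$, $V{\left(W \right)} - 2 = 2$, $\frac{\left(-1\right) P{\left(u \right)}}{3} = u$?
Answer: $0$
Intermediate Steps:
$P{\left(u \right)} = - 3 u$
$V{\left(W \right)} = 4$ ($V{\left(W \right)} = 2 + 2 = 4$)
$R{\left(d \right)} = 0$
$R^{2}{\left(- \frac{29}{\sqrt{V{\left(P{\left(-5 \right)} \right)} + 0^{2}}} \right)} = 0^{2} = 0$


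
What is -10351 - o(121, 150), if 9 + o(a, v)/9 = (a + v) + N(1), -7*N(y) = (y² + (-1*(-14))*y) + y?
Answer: -88819/7 ≈ -12688.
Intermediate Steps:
N(y) = -15*y/7 - y²/7 (N(y) = -((y² + (-1*(-14))*y) + y)/7 = -((y² + 14*y) + y)/7 = -(y² + 15*y)/7 = -15*y/7 - y²/7)
o(a, v) = -711/7 + 9*a + 9*v (o(a, v) = -81 + 9*((a + v) - ⅐*1*(15 + 1)) = -81 + 9*((a + v) - ⅐*1*16) = -81 + 9*((a + v) - 16/7) = -81 + 9*(-16/7 + a + v) = -81 + (-144/7 + 9*a + 9*v) = -711/7 + 9*a + 9*v)
-10351 - o(121, 150) = -10351 - (-711/7 + 9*121 + 9*150) = -10351 - (-711/7 + 1089 + 1350) = -10351 - 1*16362/7 = -10351 - 16362/7 = -88819/7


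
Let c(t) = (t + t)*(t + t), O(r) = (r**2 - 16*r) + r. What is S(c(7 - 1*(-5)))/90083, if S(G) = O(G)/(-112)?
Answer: -1188/37093 ≈ -0.032028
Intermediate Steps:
O(r) = r**2 - 15*r
c(t) = 4*t**2 (c(t) = (2*t)*(2*t) = 4*t**2)
S(G) = -G*(-15 + G)/112 (S(G) = (G*(-15 + G))/(-112) = (G*(-15 + G))*(-1/112) = -G*(-15 + G)/112)
S(c(7 - 1*(-5)))/90083 = ((4*(7 - 1*(-5))**2)*(15 - 4*(7 - 1*(-5))**2)/112)/90083 = ((4*(7 + 5)**2)*(15 - 4*(7 + 5)**2)/112)*(1/90083) = ((4*12**2)*(15 - 4*12**2)/112)*(1/90083) = ((4*144)*(15 - 4*144)/112)*(1/90083) = ((1/112)*576*(15 - 1*576))*(1/90083) = ((1/112)*576*(15 - 576))*(1/90083) = ((1/112)*576*(-561))*(1/90083) = -20196/7*1/90083 = -1188/37093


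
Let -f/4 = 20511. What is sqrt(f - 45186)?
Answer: I*sqrt(127230) ≈ 356.69*I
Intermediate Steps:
f = -82044 (f = -4*20511 = -82044)
sqrt(f - 45186) = sqrt(-82044 - 45186) = sqrt(-127230) = I*sqrt(127230)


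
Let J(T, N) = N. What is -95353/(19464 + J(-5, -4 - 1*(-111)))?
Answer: -95353/19571 ≈ -4.8722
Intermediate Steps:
-95353/(19464 + J(-5, -4 - 1*(-111))) = -95353/(19464 + (-4 - 1*(-111))) = -95353/(19464 + (-4 + 111)) = -95353/(19464 + 107) = -95353/19571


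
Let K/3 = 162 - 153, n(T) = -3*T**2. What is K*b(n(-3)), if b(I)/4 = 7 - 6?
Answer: 108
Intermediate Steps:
b(I) = 4 (b(I) = 4*(7 - 6) = 4*1 = 4)
K = 27 (K = 3*(162 - 153) = 3*9 = 27)
K*b(n(-3)) = 27*4 = 108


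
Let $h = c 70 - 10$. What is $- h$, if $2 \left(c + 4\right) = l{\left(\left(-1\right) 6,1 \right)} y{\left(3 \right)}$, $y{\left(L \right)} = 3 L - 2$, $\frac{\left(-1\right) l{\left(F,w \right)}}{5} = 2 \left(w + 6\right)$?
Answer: $17440$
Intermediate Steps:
$l{\left(F,w \right)} = -60 - 10 w$ ($l{\left(F,w \right)} = - 5 \cdot 2 \left(w + 6\right) = - 5 \cdot 2 \left(6 + w\right) = - 5 \left(12 + 2 w\right) = -60 - 10 w$)
$y{\left(L \right)} = -2 + 3 L$
$c = -249$ ($c = -4 + \frac{\left(-60 - 10\right) \left(-2 + 3 \cdot 3\right)}{2} = -4 + \frac{\left(-60 - 10\right) \left(-2 + 9\right)}{2} = -4 + \frac{\left(-70\right) 7}{2} = -4 + \frac{1}{2} \left(-490\right) = -4 - 245 = -249$)
$h = -17440$ ($h = \left(-249\right) 70 - 10 = -17430 - 10 = -17440$)
$- h = \left(-1\right) \left(-17440\right) = 17440$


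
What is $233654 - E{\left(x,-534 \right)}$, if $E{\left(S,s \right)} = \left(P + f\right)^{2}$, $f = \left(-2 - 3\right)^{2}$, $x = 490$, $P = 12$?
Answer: $232285$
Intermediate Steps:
$f = 25$ ($f = \left(-5\right)^{2} = 25$)
$E{\left(S,s \right)} = 1369$ ($E{\left(S,s \right)} = \left(12 + 25\right)^{2} = 37^{2} = 1369$)
$233654 - E{\left(x,-534 \right)} = 233654 - 1369 = 232285$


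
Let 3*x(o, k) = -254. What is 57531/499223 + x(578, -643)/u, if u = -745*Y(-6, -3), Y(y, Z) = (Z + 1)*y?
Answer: 834892031/6694580430 ≈ 0.12471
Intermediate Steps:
Y(y, Z) = y*(1 + Z) (Y(y, Z) = (1 + Z)*y = y*(1 + Z))
x(o, k) = -254/3 (x(o, k) = (⅓)*(-254) = -254/3)
u = -8940 (u = -(-4470)*(1 - 3) = -(-4470)*(-2) = -745*12 = -8940)
57531/499223 + x(578, -643)/u = 57531/499223 - 254/3/(-8940) = 57531*(1/499223) - 254/3*(-1/8940) = 57531/499223 + 127/13410 = 834892031/6694580430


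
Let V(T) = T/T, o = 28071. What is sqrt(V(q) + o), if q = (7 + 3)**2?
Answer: 22*sqrt(58) ≈ 167.55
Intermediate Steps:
q = 100 (q = 10**2 = 100)
V(T) = 1
sqrt(V(q) + o) = sqrt(1 + 28071) = sqrt(28072) = 22*sqrt(58)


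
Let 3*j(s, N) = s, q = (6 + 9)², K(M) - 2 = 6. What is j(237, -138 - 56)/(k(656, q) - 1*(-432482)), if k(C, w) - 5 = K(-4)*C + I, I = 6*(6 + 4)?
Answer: 79/437795 ≈ 0.00018045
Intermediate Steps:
K(M) = 8 (K(M) = 2 + 6 = 8)
q = 225 (q = 15² = 225)
I = 60 (I = 6*10 = 60)
j(s, N) = s/3
k(C, w) = 65 + 8*C (k(C, w) = 5 + (8*C + 60) = 5 + (60 + 8*C) = 65 + 8*C)
j(237, -138 - 56)/(k(656, q) - 1*(-432482)) = ((⅓)*237)/((65 + 8*656) - 1*(-432482)) = 79/((65 + 5248) + 432482) = 79/(5313 + 432482) = 79/437795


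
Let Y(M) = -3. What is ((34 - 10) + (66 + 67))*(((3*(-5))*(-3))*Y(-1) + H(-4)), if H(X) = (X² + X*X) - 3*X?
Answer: -14287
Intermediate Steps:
H(X) = -3*X + 2*X² (H(X) = (X² + X²) - 3*X = 2*X² - 3*X = -3*X + 2*X²)
((34 - 10) + (66 + 67))*(((3*(-5))*(-3))*Y(-1) + H(-4)) = ((34 - 10) + (66 + 67))*(((3*(-5))*(-3))*(-3) - 4*(-3 + 2*(-4))) = (24 + 133)*(-15*(-3)*(-3) - 4*(-3 - 8)) = 157*(45*(-3) - 4*(-11)) = 157*(-135 + 44) = 157*(-91) = -14287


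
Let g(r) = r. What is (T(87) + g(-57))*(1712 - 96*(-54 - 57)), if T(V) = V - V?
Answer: -704976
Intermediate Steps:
T(V) = 0
(T(87) + g(-57))*(1712 - 96*(-54 - 57)) = (0 - 57)*(1712 - 96*(-54 - 57)) = -57*(1712 - 96*(-111)) = -57*(1712 + 10656) = -57*12368 = -704976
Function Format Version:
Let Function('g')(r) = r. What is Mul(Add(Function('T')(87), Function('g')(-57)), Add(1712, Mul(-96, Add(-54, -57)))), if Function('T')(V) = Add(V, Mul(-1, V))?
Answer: -704976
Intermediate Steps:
Function('T')(V) = 0
Mul(Add(Function('T')(87), Function('g')(-57)), Add(1712, Mul(-96, Add(-54, -57)))) = Mul(Add(0, -57), Add(1712, Mul(-96, Add(-54, -57)))) = Mul(-57, Add(1712, Mul(-96, -111))) = Mul(-57, Add(1712, 10656)) = Mul(-57, 12368) = -704976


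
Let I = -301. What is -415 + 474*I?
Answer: -143089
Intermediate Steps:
-415 + 474*I = -415 + 474*(-301) = -415 - 142674 = -143089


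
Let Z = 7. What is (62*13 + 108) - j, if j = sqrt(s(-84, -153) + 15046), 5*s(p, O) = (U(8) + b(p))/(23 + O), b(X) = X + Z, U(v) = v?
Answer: 914 - sqrt(254279194)/130 ≈ 791.34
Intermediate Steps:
b(X) = 7 + X (b(X) = X + 7 = 7 + X)
s(p, O) = (15 + p)/(5*(23 + O)) (s(p, O) = ((8 + (7 + p))/(23 + O))/5 = ((15 + p)/(23 + O))/5 = (15 + p)/(5*(23 + O)))
j = sqrt(254279194)/130 (j = sqrt((15 - 84)/(5*(23 - 153)) + 15046) = sqrt((1/5)*(-69)/(-130) + 15046) = sqrt((1/5)*(-1/130)*(-69) + 15046) = sqrt(69/650 + 15046) = sqrt(9779969/650) = sqrt(254279194)/130 ≈ 122.66)
(62*13 + 108) - j = (62*13 + 108) - sqrt(254279194)/130 = (806 + 108) - sqrt(254279194)/130 = 914 - sqrt(254279194)/130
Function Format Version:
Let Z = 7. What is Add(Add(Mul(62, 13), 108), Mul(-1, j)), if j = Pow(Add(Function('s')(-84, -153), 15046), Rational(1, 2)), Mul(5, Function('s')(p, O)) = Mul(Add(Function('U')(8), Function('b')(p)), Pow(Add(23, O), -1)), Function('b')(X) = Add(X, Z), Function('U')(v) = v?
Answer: Add(914, Mul(Rational(-1, 130), Pow(254279194, Rational(1, 2)))) ≈ 791.34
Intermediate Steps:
Function('b')(X) = Add(7, X) (Function('b')(X) = Add(X, 7) = Add(7, X))
Function('s')(p, O) = Mul(Rational(1, 5), Pow(Add(23, O), -1), Add(15, p)) (Function('s')(p, O) = Mul(Rational(1, 5), Mul(Add(8, Add(7, p)), Pow(Add(23, O), -1))) = Mul(Rational(1, 5), Mul(Add(15, p), Pow(Add(23, O), -1))) = Mul(Rational(1, 5), Mul(Pow(Add(23, O), -1), Add(15, p))) = Mul(Rational(1, 5), Pow(Add(23, O), -1), Add(15, p)))
j = Mul(Rational(1, 130), Pow(254279194, Rational(1, 2))) (j = Pow(Add(Mul(Rational(1, 5), Pow(Add(23, -153), -1), Add(15, -84)), 15046), Rational(1, 2)) = Pow(Add(Mul(Rational(1, 5), Pow(-130, -1), -69), 15046), Rational(1, 2)) = Pow(Add(Mul(Rational(1, 5), Rational(-1, 130), -69), 15046), Rational(1, 2)) = Pow(Add(Rational(69, 650), 15046), Rational(1, 2)) = Pow(Rational(9779969, 650), Rational(1, 2)) = Mul(Rational(1, 130), Pow(254279194, Rational(1, 2))) ≈ 122.66)
Add(Add(Mul(62, 13), 108), Mul(-1, j)) = Add(Add(Mul(62, 13), 108), Mul(-1, Mul(Rational(1, 130), Pow(254279194, Rational(1, 2))))) = Add(Add(806, 108), Mul(Rational(-1, 130), Pow(254279194, Rational(1, 2)))) = Add(914, Mul(Rational(-1, 130), Pow(254279194, Rational(1, 2))))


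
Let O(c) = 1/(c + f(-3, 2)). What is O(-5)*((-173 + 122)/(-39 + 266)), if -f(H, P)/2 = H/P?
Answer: 51/454 ≈ 0.11233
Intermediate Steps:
f(H, P) = -2*H/P
O(c) = 1/(3 + c) (O(c) = 1/(c - 2*(-3)/2) = 1/(c - 2*(-3)*½) = 1/(c + 3) = 1/(3 + c))
O(-5)*((-173 + 122)/(-39 + 266)) = ((-173 + 122)/(-39 + 266))/(3 - 5) = (-51/227)/(-2) = -(-51)/(2*227) = -½*(-51/227) = 51/454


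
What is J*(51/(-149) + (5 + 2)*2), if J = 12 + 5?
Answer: 34595/149 ≈ 232.18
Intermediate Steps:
J = 17
J*(51/(-149) + (5 + 2)*2) = 17*(51/(-149) + (5 + 2)*2) = 17*(51*(-1/149) + 7*2) = 17*(-51/149 + 14) = 17*(2035/149) = 34595/149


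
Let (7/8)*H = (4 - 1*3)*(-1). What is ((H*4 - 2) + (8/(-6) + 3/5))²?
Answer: 588289/11025 ≈ 53.360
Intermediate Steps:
H = -8/7 (H = 8*((4 - 1*3)*(-1))/7 = 8*((4 - 3)*(-1))/7 = 8*(1*(-1))/7 = (8/7)*(-1) = -8/7 ≈ -1.1429)
((H*4 - 2) + (8/(-6) + 3/5))² = ((-8/7*4 - 2) + (8/(-6) + 3/5))² = ((-32/7 - 2) + (8*(-⅙) + 3*(⅕)))² = (-46/7 + (-4/3 + ⅗))² = (-46/7 - 11/15)² = (-767/105)² = 588289/11025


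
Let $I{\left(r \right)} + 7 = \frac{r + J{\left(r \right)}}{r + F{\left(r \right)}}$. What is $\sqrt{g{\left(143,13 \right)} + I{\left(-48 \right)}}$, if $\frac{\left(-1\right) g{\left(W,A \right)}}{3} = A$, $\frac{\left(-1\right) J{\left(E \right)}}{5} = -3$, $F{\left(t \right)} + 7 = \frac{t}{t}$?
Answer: $\frac{i \sqrt{1634}}{6} \approx 6.7371 i$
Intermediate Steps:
$F{\left(t \right)} = -6$ ($F{\left(t \right)} = -7 + \frac{t}{t} = -7 + 1 = -6$)
$J{\left(E \right)} = 15$ ($J{\left(E \right)} = \left(-5\right) \left(-3\right) = 15$)
$g{\left(W,A \right)} = - 3 A$
$I{\left(r \right)} = -7 + \frac{15 + r}{-6 + r}$ ($I{\left(r \right)} = -7 + \frac{r + 15}{r - 6} = -7 + \frac{15 + r}{-6 + r}$)
$\sqrt{g{\left(143,13 \right)} + I{\left(-48 \right)}} = \sqrt{\left(-3\right) 13 + \frac{3 \left(19 - -96\right)}{-6 - 48}} = \sqrt{-39 + \frac{3 \left(19 + 96\right)}{-54}} = \sqrt{-39 + 3 \left(- \frac{1}{54}\right) 115} = \sqrt{-39 - \frac{115}{18}} = \sqrt{- \frac{817}{18}} = \frac{i \sqrt{1634}}{6}$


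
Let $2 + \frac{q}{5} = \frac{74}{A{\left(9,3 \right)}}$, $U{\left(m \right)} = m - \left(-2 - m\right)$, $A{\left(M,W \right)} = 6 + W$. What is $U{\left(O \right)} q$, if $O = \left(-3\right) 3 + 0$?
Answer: $- \frac{4480}{9} \approx -497.78$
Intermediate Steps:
$O = -9$ ($O = -9 + 0 = -9$)
$U{\left(m \right)} = 2 + 2 m$ ($U{\left(m \right)} = m + \left(2 + m\right) = 2 + 2 m$)
$q = \frac{280}{9}$ ($q = -10 + 5 \frac{74}{6 + 3} = -10 + 5 \cdot \frac{74}{9} = -10 + \frac{370}{9} = \frac{280}{9} \approx 31.111$)
$U{\left(O \right)} q = \left(2 + 2 \left(-9\right)\right) \frac{280}{9} = \left(2 - 18\right) \frac{280}{9} = \left(-16\right) \frac{280}{9} = - \frac{4480}{9}$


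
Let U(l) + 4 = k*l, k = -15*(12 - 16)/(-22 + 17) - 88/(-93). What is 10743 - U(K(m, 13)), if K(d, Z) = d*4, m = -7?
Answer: 970687/93 ≈ 10438.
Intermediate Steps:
k = -1028/93 (k = -15/((-5/(-4))) - 88*(-1/93) = -15/((-5*(-¼))) + 88/93 = -15/5/4 + 88/93 = -15*⅘ + 88/93 = -12 + 88/93 = -1028/93 ≈ -11.054)
K(d, Z) = 4*d
U(l) = -4 - 1028*l/93
10743 - U(K(m, 13)) = 10743 - (-4 - 4112*(-7)/93) = 10743 - (-4 - 1028/93*(-28)) = 10743 - (-4 + 28784/93) = 10743 - 1*28412/93 = 10743 - 28412/93 = 970687/93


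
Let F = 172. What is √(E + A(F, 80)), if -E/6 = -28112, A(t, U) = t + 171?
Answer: √169015 ≈ 411.11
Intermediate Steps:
A(t, U) = 171 + t
E = 168672 (E = -6*(-28112) = 168672)
√(E + A(F, 80)) = √(168672 + (171 + 172)) = √(168672 + 343) = √169015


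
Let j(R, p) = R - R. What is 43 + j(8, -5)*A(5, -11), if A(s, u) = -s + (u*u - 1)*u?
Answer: 43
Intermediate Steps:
j(R, p) = 0
A(s, u) = -s + u*(-1 + u**2) (A(s, u) = -s + (u**2 - 1)*u = -s + (-1 + u**2)*u = -s + u*(-1 + u**2))
43 + j(8, -5)*A(5, -11) = 43 + 0*((-11)**3 - 1*5 - 1*(-11)) = 43 + 0*(-1331 - 5 + 11) = 43 + 0*(-1325) = 43 + 0 = 43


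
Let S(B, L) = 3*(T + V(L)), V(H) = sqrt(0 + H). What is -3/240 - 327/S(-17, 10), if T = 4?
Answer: -17443/240 + 109*sqrt(10)/6 ≈ -15.231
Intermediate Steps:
V(H) = sqrt(H)
S(B, L) = 12 + 3*sqrt(L) (S(B, L) = 3*(4 + sqrt(L)) = 12 + 3*sqrt(L))
-3/240 - 327/S(-17, 10) = -3/240 - 327/(12 + 3*sqrt(10)) = -3*1/240 - 327/(12 + 3*sqrt(10)) = -1/80 - 327/(12 + 3*sqrt(10))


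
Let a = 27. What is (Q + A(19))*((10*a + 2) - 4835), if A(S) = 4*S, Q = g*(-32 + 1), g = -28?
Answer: -4307472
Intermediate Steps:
Q = 868 (Q = -28*(-32 + 1) = -28*(-31) = 868)
(Q + A(19))*((10*a + 2) - 4835) = (868 + 4*19)*((10*27 + 2) - 4835) = (868 + 76)*((270 + 2) - 4835) = 944*(272 - 4835) = 944*(-4563) = -4307472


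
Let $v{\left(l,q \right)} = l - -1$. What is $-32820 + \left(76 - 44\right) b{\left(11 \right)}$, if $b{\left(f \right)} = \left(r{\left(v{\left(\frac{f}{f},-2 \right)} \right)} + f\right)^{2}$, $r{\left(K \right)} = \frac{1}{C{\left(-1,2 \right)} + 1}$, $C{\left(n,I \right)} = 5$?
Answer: $- \frac{259468}{9} \approx -28830.0$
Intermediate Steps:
$v{\left(l,q \right)} = 1 + l$ ($v{\left(l,q \right)} = l + 1 = 1 + l$)
$r{\left(K \right)} = \frac{1}{6}$ ($r{\left(K \right)} = \frac{1}{5 + 1} = \frac{1}{6}$)
$b{\left(f \right)} = \left(\frac{1}{6} + f\right)^{2}$
$-32820 + \left(76 - 44\right) b{\left(11 \right)} = -32820 + \left(76 - 44\right) \frac{\left(1 + 6 \cdot 11\right)^{2}}{36} = -32820 + 32 \frac{\left(1 + 66\right)^{2}}{36} = -32820 + 32 \frac{67^{2}}{36} = -32820 + 32 \cdot \frac{1}{36} \cdot 4489 = -32820 + 32 \cdot \frac{4489}{36} = -32820 + \frac{35912}{9} = - \frac{259468}{9}$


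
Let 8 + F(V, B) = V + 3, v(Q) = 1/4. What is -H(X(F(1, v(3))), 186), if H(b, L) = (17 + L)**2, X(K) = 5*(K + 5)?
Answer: -41209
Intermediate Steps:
v(Q) = 1/4
F(V, B) = -5 + V (F(V, B) = -8 + (V + 3) = -8 + (3 + V) = -5 + V)
X(K) = 25 + 5*K (X(K) = 5*(5 + K) = 25 + 5*K)
-H(X(F(1, v(3))), 186) = -(17 + 186)**2 = -1*203**2 = -1*41209 = -41209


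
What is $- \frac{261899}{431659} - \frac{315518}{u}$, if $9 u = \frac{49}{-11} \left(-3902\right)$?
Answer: $- \frac{966678344060}{5895166963} \approx -163.98$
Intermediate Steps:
$u = \frac{191198}{99}$ ($u = \frac{\frac{49}{-11} \left(-3902\right)}{9} = \frac{49 \left(- \frac{1}{11}\right) \left(-3902\right)}{9} = \frac{\left(- \frac{49}{11}\right) \left(-3902\right)}{9} = \frac{1}{9} \cdot \frac{191198}{11} = \frac{191198}{99} \approx 1931.3$)
$- \frac{261899}{431659} - \frac{315518}{u} = - \frac{261899}{431659} - \frac{315518}{\frac{191198}{99}} = \left(-261899\right) \frac{1}{431659} - \frac{2231163}{13657} = - \frac{261899}{431659} - \frac{2231163}{13657} = - \frac{966678344060}{5895166963}$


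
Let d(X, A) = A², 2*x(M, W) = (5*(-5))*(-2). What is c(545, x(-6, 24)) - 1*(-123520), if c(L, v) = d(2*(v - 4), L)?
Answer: 420545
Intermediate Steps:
x(M, W) = 25 (x(M, W) = ((5*(-5))*(-2))/2 = (-25*(-2))/2 = (½)*50 = 25)
c(L, v) = L²
c(545, x(-6, 24)) - 1*(-123520) = 545² - 1*(-123520) = 297025 + 123520 = 420545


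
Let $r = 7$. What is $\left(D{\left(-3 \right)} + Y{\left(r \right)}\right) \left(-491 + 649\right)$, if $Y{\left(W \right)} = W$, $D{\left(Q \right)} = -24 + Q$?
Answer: $-3160$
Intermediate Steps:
$\left(D{\left(-3 \right)} + Y{\left(r \right)}\right) \left(-491 + 649\right) = \left(\left(-24 - 3\right) + 7\right) \left(-491 + 649\right) = \left(-27 + 7\right) 158 = \left(-20\right) 158 = -3160$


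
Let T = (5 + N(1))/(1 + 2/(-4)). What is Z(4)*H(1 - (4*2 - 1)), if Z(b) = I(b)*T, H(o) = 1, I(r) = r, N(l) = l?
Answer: 48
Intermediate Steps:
T = 12 (T = (5 + 1)/(1 + 2/(-4)) = 6/(1 + 2*(-1/4)) = 6/(1 - 1/2) = 6/(1/2) = 6*2 = 12)
Z(b) = 12*b (Z(b) = b*12 = 12*b)
Z(4)*H(1 - (4*2 - 1)) = (12*4)*1 = 48*1 = 48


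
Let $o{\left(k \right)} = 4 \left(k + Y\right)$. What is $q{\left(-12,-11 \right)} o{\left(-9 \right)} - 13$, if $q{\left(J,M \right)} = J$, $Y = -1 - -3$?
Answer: $323$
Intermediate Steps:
$Y = 2$ ($Y = -1 + 3 = 2$)
$o{\left(k \right)} = 8 + 4 k$ ($o{\left(k \right)} = 4 \left(k + 2\right) = 4 \left(2 + k\right) = 8 + 4 k$)
$q{\left(-12,-11 \right)} o{\left(-9 \right)} - 13 = - 12 \left(8 + 4 \left(-9\right)\right) - 13 = - 12 \left(8 - 36\right) - 13 = \left(-12\right) \left(-28\right) - 13 = 336 - 13 = 323$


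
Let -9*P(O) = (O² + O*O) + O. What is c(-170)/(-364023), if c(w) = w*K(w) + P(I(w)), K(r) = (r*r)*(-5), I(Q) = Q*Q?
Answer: 483121300/1092069 ≈ 442.39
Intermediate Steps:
I(Q) = Q²
P(O) = -2*O²/9 - O/9 (P(O) = -((O² + O*O) + O)/9 = -((O² + O²) + O)/9 = -(2*O² + O)/9 = -(O + 2*O²)/9 = -2*O²/9 - O/9)
K(r) = -5*r² (K(r) = r²*(-5) = -5*r²)
c(w) = -5*w³ - w²*(1 + 2*w²)/9 (c(w) = w*(-5*w²) - w²*(1 + 2*w²)/9 = -5*w³ - w²*(1 + 2*w²)/9)
c(-170)/(-364023) = ((⅑)*(-170)²*(-1 - 45*(-170) - 2*(-170)²))/(-364023) = ((⅑)*28900*(-1 + 7650 - 2*28900))*(-1/364023) = ((⅑)*28900*(-1 + 7650 - 57800))*(-1/364023) = ((⅑)*28900*(-50151))*(-1/364023) = -483121300/3*(-1/364023) = 483121300/1092069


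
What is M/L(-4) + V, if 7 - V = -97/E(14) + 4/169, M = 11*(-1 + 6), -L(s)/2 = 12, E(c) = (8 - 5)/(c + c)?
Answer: 3691033/4056 ≈ 910.02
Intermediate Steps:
E(c) = 3/(2*c) (E(c) = 3/((2*c)) = 3*(1/(2*c)) = 3/(2*c))
L(s) = -24 (L(s) = -2*12 = -24)
M = 55 (M = 11*5 = 55)
V = 462541/507 (V = 7 - (-97/((3/2)/14) + 4/169) = 7 - (-97/((3/2)*(1/14)) + 4*(1/169)) = 7 - (-97/3/28 + 4/169) = 7 - (-97*28/3 + 4/169) = 7 - (-2716/3 + 4/169) = 7 - 1*(-458992/507) = 7 + 458992/507 = 462541/507 ≈ 912.31)
M/L(-4) + V = 55/(-24) + 462541/507 = 55*(-1/24) + 462541/507 = -55/24 + 462541/507 = 3691033/4056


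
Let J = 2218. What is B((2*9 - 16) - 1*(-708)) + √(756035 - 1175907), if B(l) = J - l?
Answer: 1508 + 4*I*√26242 ≈ 1508.0 + 647.98*I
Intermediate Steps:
B(l) = 2218 - l
B((2*9 - 16) - 1*(-708)) + √(756035 - 1175907) = (2218 - ((2*9 - 16) - 1*(-708))) + √(756035 - 1175907) = (2218 - ((18 - 16) + 708)) + √(-419872) = (2218 - (2 + 708)) + 4*I*√26242 = (2218 - 1*710) + 4*I*√26242 = (2218 - 710) + 4*I*√26242 = 1508 + 4*I*√26242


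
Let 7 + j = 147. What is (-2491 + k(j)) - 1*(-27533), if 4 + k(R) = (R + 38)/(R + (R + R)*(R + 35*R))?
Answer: 17668565549/705670 ≈ 25038.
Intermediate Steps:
j = 140 (j = -7 + 147 = 140)
k(R) = -4 + (38 + R)/(R + 72*R**2) (k(R) = -4 + (R + 38)/(R + (R + R)*(R + 35*R)) = -4 + (38 + R)/(R + (2*R)*(36*R)) = -4 + (38 + R)/(R + 72*R**2))
(-2491 + k(j)) - 1*(-27533) = (-2491 + (38 - 288*140**2 - 3*140)/(140*(1 + 72*140))) - 1*(-27533) = (-2491 + (38 - 288*19600 - 420)/(140*(1 + 10080))) + 27533 = (-2491 + (1/140)*(38 - 5644800 - 420)/10081) + 27533 = (-2491 + (1/140)*(1/10081)*(-5645182)) + 27533 = (-2491 - 2822591/705670) + 27533 = -1760646561/705670 + 27533 = 17668565549/705670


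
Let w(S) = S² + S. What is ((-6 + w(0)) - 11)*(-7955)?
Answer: 135235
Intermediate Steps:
w(S) = S + S²
((-6 + w(0)) - 11)*(-7955) = ((-6 + 0*(1 + 0)) - 11)*(-7955) = ((-6 + 0*1) - 11)*(-7955) = ((-6 + 0) - 11)*(-7955) = (-6 - 11)*(-7955) = -17*(-7955) = 135235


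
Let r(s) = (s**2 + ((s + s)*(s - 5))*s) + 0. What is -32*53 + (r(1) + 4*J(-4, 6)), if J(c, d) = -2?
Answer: -1711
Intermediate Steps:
r(s) = s**2 + 2*s**2*(-5 + s) (r(s) = (s**2 + ((2*s)*(-5 + s))*s) + 0 = (s**2 + (2*s*(-5 + s))*s) + 0 = (s**2 + 2*s**2*(-5 + s)) + 0 = s**2 + 2*s**2*(-5 + s))
-32*53 + (r(1) + 4*J(-4, 6)) = -32*53 + (1**2*(-9 + 2*1) + 4*(-2)) = -1696 + (1*(-9 + 2) - 8) = -1696 + (1*(-7) - 8) = -1696 + (-7 - 8) = -1696 - 15 = -1711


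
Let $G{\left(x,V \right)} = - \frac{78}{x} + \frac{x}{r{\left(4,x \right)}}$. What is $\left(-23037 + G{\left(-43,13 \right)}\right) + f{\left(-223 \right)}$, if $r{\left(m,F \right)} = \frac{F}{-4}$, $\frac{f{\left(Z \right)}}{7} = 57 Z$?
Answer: $- \frac{4816696}{43} \approx -1.1202 \cdot 10^{5}$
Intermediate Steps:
$f{\left(Z \right)} = 399 Z$ ($f{\left(Z \right)} = 7 \cdot 57 Z = 399 Z$)
$r{\left(m,F \right)} = - \frac{F}{4}$ ($r{\left(m,F \right)} = F \left(- \frac{1}{4}\right) = - \frac{F}{4}$)
$G{\left(x,V \right)} = -4 - \frac{78}{x}$ ($G{\left(x,V \right)} = - \frac{78}{x} + \frac{x}{\left(- \frac{1}{4}\right) x} = - \frac{78}{x} + x \left(- \frac{4}{x}\right) = - \frac{78}{x} - 4 = -4 - \frac{78}{x}$)
$\left(-23037 + G{\left(-43,13 \right)}\right) + f{\left(-223 \right)} = \left(-23037 - \left(4 + \frac{78}{-43}\right)\right) + 399 \left(-223\right) = \left(-23037 - \frac{94}{43}\right) - 88977 = - \frac{990685}{43} - 88977 = - \frac{4816696}{43}$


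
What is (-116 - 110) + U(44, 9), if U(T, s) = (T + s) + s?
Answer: -164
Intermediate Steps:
U(T, s) = T + 2*s
(-116 - 110) + U(44, 9) = (-116 - 110) + (44 + 2*9) = -226 + (44 + 18) = -226 + 62 = -164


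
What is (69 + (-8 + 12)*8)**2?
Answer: 10201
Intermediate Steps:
(69 + (-8 + 12)*8)**2 = (69 + 4*8)**2 = (69 + 32)**2 = 101**2 = 10201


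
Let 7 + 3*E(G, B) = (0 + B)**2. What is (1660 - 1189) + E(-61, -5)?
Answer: 477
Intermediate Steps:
E(G, B) = -7/3 + B**2/3 (E(G, B) = -7/3 + (0 + B)**2/3 = -7/3 + B**2/3)
(1660 - 1189) + E(-61, -5) = (1660 - 1189) + (-7/3 + (1/3)*(-5)**2) = 471 + (-7/3 + (1/3)*25) = 471 + (-7/3 + 25/3) = 471 + 6 = 477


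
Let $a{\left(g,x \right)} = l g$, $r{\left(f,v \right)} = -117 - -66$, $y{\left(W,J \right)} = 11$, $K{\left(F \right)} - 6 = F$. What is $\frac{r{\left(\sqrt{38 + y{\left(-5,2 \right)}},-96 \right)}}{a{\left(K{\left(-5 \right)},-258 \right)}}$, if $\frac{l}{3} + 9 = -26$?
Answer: $\frac{17}{35} \approx 0.48571$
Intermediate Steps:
$K{\left(F \right)} = 6 + F$
$l = -105$ ($l = -27 + 3 \left(-26\right) = -27 - 78 = -105$)
$r{\left(f,v \right)} = -51$ ($r{\left(f,v \right)} = -117 + 66 = -51$)
$a{\left(g,x \right)} = - 105 g$
$\frac{r{\left(\sqrt{38 + y{\left(-5,2 \right)}},-96 \right)}}{a{\left(K{\left(-5 \right)},-258 \right)}} = - \frac{51}{\left(-105\right) \left(6 - 5\right)} = - \frac{51}{\left(-105\right) 1} = - \frac{51}{-105} = \left(-51\right) \left(- \frac{1}{105}\right) = \frac{17}{35}$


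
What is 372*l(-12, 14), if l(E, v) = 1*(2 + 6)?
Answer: 2976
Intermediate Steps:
l(E, v) = 8 (l(E, v) = 1*8 = 8)
372*l(-12, 14) = 372*8 = 2976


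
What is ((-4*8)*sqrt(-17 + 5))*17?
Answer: -1088*I*sqrt(3) ≈ -1884.5*I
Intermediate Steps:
((-4*8)*sqrt(-17 + 5))*17 = -64*I*sqrt(3)*17 = -1088*I*sqrt(3)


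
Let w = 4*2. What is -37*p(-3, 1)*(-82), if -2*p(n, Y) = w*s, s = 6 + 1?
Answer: -84952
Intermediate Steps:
s = 7
w = 8
p(n, Y) = -28 (p(n, Y) = -4*7 = -1/2*56 = -28)
-37*p(-3, 1)*(-82) = -37*(-28)*(-82) = 1036*(-82) = -84952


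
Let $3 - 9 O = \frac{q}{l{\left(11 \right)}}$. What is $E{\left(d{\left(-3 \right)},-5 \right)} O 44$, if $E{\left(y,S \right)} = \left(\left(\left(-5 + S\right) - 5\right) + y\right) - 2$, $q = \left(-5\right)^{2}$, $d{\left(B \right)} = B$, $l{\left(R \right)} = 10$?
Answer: $- \frac{440}{9} \approx -48.889$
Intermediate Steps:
$q = 25$
$E{\left(y,S \right)} = -12 + S + y$ ($E{\left(y,S \right)} = \left(\left(-10 + S\right) + y\right) - 2 = \left(-10 + S + y\right) - 2 = -12 + S + y$)
$O = \frac{1}{18}$ ($O = \frac{1}{3} - \frac{25 \cdot \frac{1}{10}}{9} = \frac{1}{3} - \frac{5}{18} = \frac{1}{18} \approx 0.055556$)
$E{\left(d{\left(-3 \right)},-5 \right)} O 44 = \left(-12 - 5 - 3\right) \frac{1}{18} \cdot 44 = \left(-20\right) \frac{1}{18} \cdot 44 = \left(- \frac{10}{9}\right) 44 = - \frac{440}{9}$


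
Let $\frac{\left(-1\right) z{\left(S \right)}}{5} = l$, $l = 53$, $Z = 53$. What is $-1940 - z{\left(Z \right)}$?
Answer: $-1675$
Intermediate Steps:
$z{\left(S \right)} = -265$ ($z{\left(S \right)} = \left(-5\right) 53 = -265$)
$-1940 - z{\left(Z \right)} = -1940 - -265 = -1940 + 265 = -1675$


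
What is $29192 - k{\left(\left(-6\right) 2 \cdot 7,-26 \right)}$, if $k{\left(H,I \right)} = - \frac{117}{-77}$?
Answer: $\frac{2247667}{77} \approx 29190.0$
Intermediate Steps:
$k{\left(H,I \right)} = \frac{117}{77}$ ($k{\left(H,I \right)} = \left(-117\right) \left(- \frac{1}{77}\right) = \frac{117}{77}$)
$29192 - k{\left(\left(-6\right) 2 \cdot 7,-26 \right)} = 29192 - \frac{117}{77} = \frac{2247667}{77}$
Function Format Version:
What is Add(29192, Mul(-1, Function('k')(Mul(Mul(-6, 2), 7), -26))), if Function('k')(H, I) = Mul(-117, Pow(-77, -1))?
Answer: Rational(2247667, 77) ≈ 29190.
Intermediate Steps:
Function('k')(H, I) = Rational(117, 77) (Function('k')(H, I) = Mul(-117, Rational(-1, 77)) = Rational(117, 77))
Add(29192, Mul(-1, Function('k')(Mul(Mul(-6, 2), 7), -26))) = Add(29192, Mul(-1, Rational(117, 77))) = Add(29192, Rational(-117, 77)) = Rational(2247667, 77)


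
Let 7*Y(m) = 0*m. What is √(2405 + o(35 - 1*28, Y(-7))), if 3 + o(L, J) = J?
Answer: √2402 ≈ 49.010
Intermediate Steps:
Y(m) = 0 (Y(m) = (0*m)/7 = (⅐)*0 = 0)
o(L, J) = -3 + J
√(2405 + o(35 - 1*28, Y(-7))) = √(2405 + (-3 + 0)) = √(2405 - 3) = √2402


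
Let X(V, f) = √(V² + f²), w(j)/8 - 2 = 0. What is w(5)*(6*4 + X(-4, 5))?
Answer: 384 + 16*√41 ≈ 486.45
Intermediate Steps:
w(j) = 16 (w(j) = 16 + 8*0 = 16 + 0 = 16)
w(5)*(6*4 + X(-4, 5)) = 16*(6*4 + √((-4)² + 5²)) = 16*(24 + √(16 + 25)) = 16*(24 + √41) = 384 + 16*√41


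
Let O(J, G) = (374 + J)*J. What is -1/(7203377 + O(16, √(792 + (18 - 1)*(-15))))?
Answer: -1/7209617 ≈ -1.3870e-7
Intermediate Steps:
O(J, G) = J*(374 + J)
-1/(7203377 + O(16, √(792 + (18 - 1)*(-15)))) = -1/(7203377 + 16*(374 + 16)) = -1/(7203377 + 16*390) = -1/(7203377 + 6240) = -1/7209617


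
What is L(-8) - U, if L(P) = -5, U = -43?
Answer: 38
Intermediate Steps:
L(-8) - U = -5 - 1*(-43) = -5 + 43 = 38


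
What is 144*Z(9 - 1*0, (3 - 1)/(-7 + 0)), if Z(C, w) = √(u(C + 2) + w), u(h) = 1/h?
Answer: 144*I*√1155/77 ≈ 63.557*I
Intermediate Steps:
Z(C, w) = √(w + 1/(2 + C)) (Z(C, w) = √(1/(C + 2) + w) = √(1/(2 + C) + w) = √(w + 1/(2 + C)))
144*Z(9 - 1*0, (3 - 1)/(-7 + 0)) = 144*√((1 + ((3 - 1)/(-7 + 0))*(2 + (9 - 1*0)))/(2 + (9 - 1*0))) = 144*√((1 + (2/(-7))*(2 + (9 + 0)))/(2 + (9 + 0))) = 144*√((1 + (2*(-⅐))*(2 + 9))/(2 + 9)) = 144*√((1 - 2/7*11)/11) = 144*√((1 - 22/7)/11) = 144*√((1/11)*(-15/7)) = 144*√(-15/77) = 144*(I*√1155/77) = 144*I*√1155/77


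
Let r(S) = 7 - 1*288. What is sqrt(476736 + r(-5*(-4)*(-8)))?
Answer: sqrt(476455) ≈ 690.26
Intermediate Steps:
r(S) = -281 (r(S) = 7 - 288 = -281)
sqrt(476736 + r(-5*(-4)*(-8))) = sqrt(476736 - 281) = sqrt(476455)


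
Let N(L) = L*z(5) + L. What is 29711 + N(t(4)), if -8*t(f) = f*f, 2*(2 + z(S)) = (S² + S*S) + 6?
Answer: 29657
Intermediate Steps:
z(S) = 1 + S² (z(S) = -2 + ((S² + S*S) + 6)/2 = -2 + ((S² + S²) + 6)/2 = -2 + (2*S² + 6)/2 = -2 + (6 + 2*S²)/2 = -2 + (3 + S²) = 1 + S²)
t(f) = -f²/8 (t(f) = -f*f/8 = -f²/8)
N(L) = 27*L (N(L) = L*(1 + 5²) + L = L*(1 + 25) + L = L*26 + L = 26*L + L = 27*L)
29711 + N(t(4)) = 29711 + 27*(-⅛*4²) = 29711 + 27*(-⅛*16) = 29711 + 27*(-2) = 29711 - 54 = 29657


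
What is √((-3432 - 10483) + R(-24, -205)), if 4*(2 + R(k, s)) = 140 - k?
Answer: 2*I*√3469 ≈ 117.8*I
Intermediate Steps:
R(k, s) = 33 - k/4 (R(k, s) = -2 + (140 - k)/4 = -2 + (35 - k/4) = 33 - k/4)
√((-3432 - 10483) + R(-24, -205)) = √((-3432 - 10483) + (33 - ¼*(-24))) = √(-13915 + (33 + 6)) = √(-13915 + 39) = √(-13876) = 2*I*√3469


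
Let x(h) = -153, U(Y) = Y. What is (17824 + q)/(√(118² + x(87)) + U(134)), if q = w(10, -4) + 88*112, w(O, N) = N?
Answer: 3708584/4185 - 27676*√13771/4185 ≈ 110.11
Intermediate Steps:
q = 9852 (q = -4 + 88*112 = -4 + 9856 = 9852)
(17824 + q)/(√(118² + x(87)) + U(134)) = (17824 + 9852)/(√(118² - 153) + 134) = 27676/(√(13924 - 153) + 134) = 27676/(√13771 + 134) = 27676/(134 + √13771)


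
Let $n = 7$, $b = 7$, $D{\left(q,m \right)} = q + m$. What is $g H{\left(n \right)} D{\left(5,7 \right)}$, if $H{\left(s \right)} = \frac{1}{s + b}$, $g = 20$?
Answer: $\frac{120}{7} \approx 17.143$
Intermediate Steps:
$D{\left(q,m \right)} = m + q$
$H{\left(s \right)} = \frac{1}{7 + s}$ ($H{\left(s \right)} = \frac{1}{s + 7} = \frac{1}{7 + s}$)
$g H{\left(n \right)} D{\left(5,7 \right)} = \frac{20}{7 + 7} \left(7 + 5\right) = \frac{20}{14} \cdot 12 = 20 \cdot \frac{1}{14} \cdot 12 = \frac{10}{7} \cdot 12 = \frac{120}{7}$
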